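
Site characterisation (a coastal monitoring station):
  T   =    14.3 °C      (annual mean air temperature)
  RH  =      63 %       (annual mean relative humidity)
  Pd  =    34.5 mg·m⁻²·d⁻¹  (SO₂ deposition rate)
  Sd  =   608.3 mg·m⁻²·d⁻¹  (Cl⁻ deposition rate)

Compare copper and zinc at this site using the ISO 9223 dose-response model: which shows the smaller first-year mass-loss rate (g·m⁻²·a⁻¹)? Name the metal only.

copper

copper: temperature factor f = -0.080·(4.3) = -0.3440
  sulphur-dioxide contribution → 0.3881 μm/a
  chloride contribution → 1.126 μm/a
  total first-year rate 1.515 μm/a
  mass loss = 1.515 μm/a × 8.96 g/cm³ = 13.57 g·m⁻²·a⁻¹
zinc: T>10 °C ⇒ hinge -0.071·(14.3−10) = -0.3053
  sulphur-dioxide contribution → 0.8189 μm/a
  chloride contribution → 3.774 μm/a
  total first-year rate 4.592 μm/a
  mass loss = 4.592 μm/a × 7.14 g/cm³ = 32.79 g·m⁻²·a⁻¹
Ordering by g·m⁻²·a⁻¹: zinc (32.8) > copper (13.6)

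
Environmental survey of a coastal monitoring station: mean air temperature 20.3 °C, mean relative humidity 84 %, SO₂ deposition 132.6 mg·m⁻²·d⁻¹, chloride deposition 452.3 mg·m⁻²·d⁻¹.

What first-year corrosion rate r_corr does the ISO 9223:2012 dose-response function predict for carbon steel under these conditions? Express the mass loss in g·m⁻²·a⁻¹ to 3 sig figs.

r_corr = 1.82e+03 g·m⁻²·a⁻¹

carbon steel: temperature factor f = -0.054·(10.3) = -0.5562
  sulphur-dioxide contribution → 69.14 μm/a
  chloride contribution → 162.7 μm/a
  total first-year rate 231.9 μm/a
Convert to mass loss: 231.9 μm/a × 7.85 g/cm³ = 1820 g·m⁻²·a⁻¹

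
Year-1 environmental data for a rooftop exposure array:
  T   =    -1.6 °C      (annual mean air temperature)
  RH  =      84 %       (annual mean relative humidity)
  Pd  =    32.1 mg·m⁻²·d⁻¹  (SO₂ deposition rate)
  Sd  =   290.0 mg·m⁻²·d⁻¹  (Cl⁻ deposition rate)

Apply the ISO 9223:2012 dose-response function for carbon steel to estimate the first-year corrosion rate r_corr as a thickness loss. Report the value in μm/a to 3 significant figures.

r_corr = 61.6 μm/a

carbon steel: f(T) = +0.150·(T−10) [T≤10 °C] = -1.7400
  Pd branch = 1.77·Pd^0.52·e^(0.02·RH+f) = 10.12 μm/a
  Cl⁻ term: 0.102·290.0^0.62·exp(0.033·84+0.04·-1.6) = 51.45
  sum: 10.12 + 51.45 → r_corr = 61.57 μm/a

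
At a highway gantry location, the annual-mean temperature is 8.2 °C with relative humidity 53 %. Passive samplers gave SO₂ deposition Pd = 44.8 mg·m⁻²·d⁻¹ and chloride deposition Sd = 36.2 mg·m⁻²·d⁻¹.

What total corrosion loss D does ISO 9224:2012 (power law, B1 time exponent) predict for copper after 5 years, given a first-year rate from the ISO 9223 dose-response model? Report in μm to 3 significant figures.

copper: temperature factor f = +0.126·(-1.8) = -0.2268
  SO₂ term: 0.0053·44.8^0.26·exp(0.059·53-0.2268) = 0.2589
  Cl⁻ term: 0.01025·36.2^0.27·exp(0.036·53+0.049·8.2) = 0.2721
  r_corr = 0.2589 + 0.2721 = 0.531 μm/a
ISO 9224: D(t) = r_corr · t^b with b = 0.667 (copper, B1)
  D(5) = 0.531 × 5^0.667 = 0.531 × 2.926 = 1.553 μm

D(5) = 1.55 μm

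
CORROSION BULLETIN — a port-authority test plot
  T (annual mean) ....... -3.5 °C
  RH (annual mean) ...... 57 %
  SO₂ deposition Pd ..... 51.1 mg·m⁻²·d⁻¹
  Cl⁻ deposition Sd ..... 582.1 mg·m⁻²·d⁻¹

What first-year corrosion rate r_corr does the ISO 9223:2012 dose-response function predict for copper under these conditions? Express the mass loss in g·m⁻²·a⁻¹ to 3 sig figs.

copper: f(T) = +0.126·(T−10) [T≤10 °C] = -1.7010
  Pd branch = 0.0053·Pd^0.26·e^(0.059·RH+f) = 0.07767 μm/a
  Sd branch = 0.01025·Sd^0.27·e^(0.036·RH+0.049·T) = 0.3749 μm/a
  sum: 0.07767 + 0.3749 → r_corr = 0.4526 μm/a
Convert to mass loss: 0.4526 μm/a × 8.96 g/cm³ = 4.055 g·m⁻²·a⁻¹

r_corr = 4.06 g·m⁻²·a⁻¹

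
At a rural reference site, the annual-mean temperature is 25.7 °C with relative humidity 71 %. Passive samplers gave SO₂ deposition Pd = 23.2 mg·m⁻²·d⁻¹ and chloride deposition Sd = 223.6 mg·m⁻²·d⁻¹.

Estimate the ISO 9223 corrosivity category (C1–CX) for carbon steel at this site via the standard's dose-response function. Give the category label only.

C5

carbon steel: T>10 °C ⇒ hinge -0.054·(25.7−10) = -0.8478
  Pd branch = 1.77·Pd^0.52·e^(0.02·RH+f) = 16.09 μm/a
  Sd branch = 0.102·Sd^0.62·e^(0.033·RH+0.04·T) = 84.97 μm/a
  sum: 16.09 + 84.97 → r_corr = 101.1 μm/a
ISO 9223 Table 2 (carbon steel): 80 < 101 ≤ 200 μm/a ⇒ C5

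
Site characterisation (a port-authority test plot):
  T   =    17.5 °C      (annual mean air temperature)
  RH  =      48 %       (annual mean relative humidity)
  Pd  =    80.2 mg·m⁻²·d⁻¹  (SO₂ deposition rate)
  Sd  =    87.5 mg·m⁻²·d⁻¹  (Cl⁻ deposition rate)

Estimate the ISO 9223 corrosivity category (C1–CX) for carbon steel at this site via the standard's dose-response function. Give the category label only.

C3

carbon steel: T>10 °C ⇒ hinge -0.054·(17.5−10) = -0.4050
  SO₂ term: 1.77·80.2^0.52·exp(0.02·48-0.4050) = 30.14
  Sd branch = 0.102·Sd^0.62·e^(0.033·RH+0.04·T) = 16.02 μm/a
  r_corr = 30.14 + 16.02 = 46.16 μm/a
ISO 9223 Table 2 (carbon steel): 25 < 46.2 ≤ 50 μm/a ⇒ C3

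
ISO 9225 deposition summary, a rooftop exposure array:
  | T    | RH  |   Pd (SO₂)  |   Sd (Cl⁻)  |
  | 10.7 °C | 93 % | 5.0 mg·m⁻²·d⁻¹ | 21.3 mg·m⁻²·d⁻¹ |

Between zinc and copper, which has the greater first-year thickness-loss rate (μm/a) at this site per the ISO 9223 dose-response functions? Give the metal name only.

zinc: temperature factor f = -0.071·(0.7) = -0.0497
  sulphur-dioxide contribution → 1.797 μm/a
  chloride contribution → 0.5228 μm/a
  ⇒ r_corr(zinc) = 2.319 μm/a
copper: temperature factor f = -0.080·(0.7) = -0.0560
  sulphur-dioxide contribution → 1.839 μm/a
  chloride contribution → 1.125 μm/a
  total first-year rate 2.964 μm/a
Ordering by μm/a: copper (2.96) > zinc (2.32)

copper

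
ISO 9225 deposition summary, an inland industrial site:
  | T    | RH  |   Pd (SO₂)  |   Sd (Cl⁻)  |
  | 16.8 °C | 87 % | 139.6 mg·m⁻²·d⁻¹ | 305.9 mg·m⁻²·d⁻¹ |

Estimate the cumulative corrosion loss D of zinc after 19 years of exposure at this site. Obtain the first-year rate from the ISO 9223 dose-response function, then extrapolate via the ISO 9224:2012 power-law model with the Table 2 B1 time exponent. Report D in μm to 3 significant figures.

D(19) = 83.8 μm

zinc: f(T) = -0.071·(T−10) [T>10 °C] = -0.4828
  SO₂ term: 0.0129·139.6^0.44·exp(0.046·87-0.4828) = 3.826
  Cl⁻ term: 0.0175·305.9^0.57·exp(0.008·87+0.085·16.8) = 3.822
  sum: 3.826 + 3.822 → r_corr = 7.647 μm/a
Long-term exponent b (ISO 9224 Table 2, B1) = 0.813
  D(19) = 7.647 × 19^0.813 = 7.647 × 10.96 = 83.78 μm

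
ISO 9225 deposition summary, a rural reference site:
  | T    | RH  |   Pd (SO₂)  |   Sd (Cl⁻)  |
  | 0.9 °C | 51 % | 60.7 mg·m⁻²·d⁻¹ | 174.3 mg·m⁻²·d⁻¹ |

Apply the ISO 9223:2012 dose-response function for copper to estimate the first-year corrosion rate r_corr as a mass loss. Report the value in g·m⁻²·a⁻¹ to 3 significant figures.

r_corr = 3.31 g·m⁻²·a⁻¹

copper: f(T) = +0.126·(T−10) [T≤10 °C] = -1.1466
  sulphur-dioxide contribution → 0.09925 μm/a
  chloride contribution → 0.2706 μm/a
  ⇒ r_corr(copper) = 0.3699 μm/a
Convert to mass loss: 0.3699 μm/a × 8.96 g/cm³ = 3.314 g·m⁻²·a⁻¹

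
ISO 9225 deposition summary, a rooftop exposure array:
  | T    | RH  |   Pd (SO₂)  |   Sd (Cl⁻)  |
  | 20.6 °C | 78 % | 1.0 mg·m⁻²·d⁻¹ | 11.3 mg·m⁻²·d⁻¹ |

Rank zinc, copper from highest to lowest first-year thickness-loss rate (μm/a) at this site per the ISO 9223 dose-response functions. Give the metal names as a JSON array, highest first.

["copper", "zinc"]

zinc: temperature factor f = -0.071·(10.6) = -0.7526
  SO₂ term: 0.0129·1.0^0.44·exp(0.046·78-0.7526) = 0.2198
  Cl⁻ term: 0.0175·11.3^0.57·exp(0.008·78+0.085·20.6) = 0.7494
  r_corr = 0.2198 + 0.7494 = 0.9692 μm/a
copper: f(T) = -0.080·(T−10) [T>10 °C] = -0.8480
  SO₂ term: 0.0053·1.0^0.26·exp(0.059·78-0.8480) = 0.2263
  Sd branch = 0.01025·Sd^0.27·e^(0.036·RH+0.049·T) = 0.8973 μm/a
  r_corr = 0.2263 + 0.8973 = 1.124 μm/a
Ordering by μm/a: copper (1.12) > zinc (0.969)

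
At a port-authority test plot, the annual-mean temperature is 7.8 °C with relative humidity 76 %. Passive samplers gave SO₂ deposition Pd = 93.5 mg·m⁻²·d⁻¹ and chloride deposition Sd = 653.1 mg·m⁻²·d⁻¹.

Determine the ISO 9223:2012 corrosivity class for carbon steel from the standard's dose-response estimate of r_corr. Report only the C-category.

C5

carbon steel: f(T) = +0.150·(T−10) [T≤10 °C] = -0.3300
  SO₂ term: 1.77·93.5^0.52·exp(0.02·76-0.3300) = 61.6
  Cl⁻ term: 0.102·653.1^0.62·exp(0.033·76+0.04·7.8) = 95.19
  sum: 61.6 + 95.19 → r_corr = 156.8 μm/a
Category bounds: 80…200 μm/a bracket r_corr ⇒ C5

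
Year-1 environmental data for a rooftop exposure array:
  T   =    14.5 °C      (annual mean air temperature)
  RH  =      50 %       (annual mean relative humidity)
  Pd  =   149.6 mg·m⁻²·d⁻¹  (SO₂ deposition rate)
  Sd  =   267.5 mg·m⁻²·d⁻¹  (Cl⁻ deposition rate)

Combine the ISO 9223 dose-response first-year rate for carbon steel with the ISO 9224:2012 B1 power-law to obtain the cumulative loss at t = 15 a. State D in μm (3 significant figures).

carbon steel: T>10 °C ⇒ hinge -0.054·(14.5−10) = -0.2430
  Pd branch = 1.77·Pd^0.52·e^(0.02·RH+f) = 51.02 μm/a
  Cl⁻ term: 0.102·267.5^0.62·exp(0.033·50+0.04·14.5) = 30.34
  sum: 51.02 + 30.34 → r_corr = 81.36 μm/a
Power-law: D(15) = r_corr · 15^0.523
  D(15) = 81.36 × 15^0.523 = 81.36 × 4.122 = 335.3 μm

D(15) = 335 μm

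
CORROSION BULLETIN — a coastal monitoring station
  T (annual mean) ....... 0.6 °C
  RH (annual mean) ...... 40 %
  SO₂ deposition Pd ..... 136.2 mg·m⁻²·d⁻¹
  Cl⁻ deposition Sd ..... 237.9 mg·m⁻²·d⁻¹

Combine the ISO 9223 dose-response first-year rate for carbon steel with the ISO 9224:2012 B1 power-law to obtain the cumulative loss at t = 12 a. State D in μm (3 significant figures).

carbon steel: f(T) = +0.150·(T−10) [T≤10 °C] = -1.4100
  Pd branch = 1.77·Pd^0.52·e^(0.02·RH+f) = 12.38 μm/a
  Cl⁻ term: 0.102·237.9^0.62·exp(0.033·40+0.04·0.6) = 11.63
  sum: 12.38 + 11.63 → r_corr = 24.02 μm/a
ISO 9224: D(t) = r_corr · t^b with b = 0.523 (carbon steel, B1)
  D(12) = 24.02 × 12^0.523 = 24.02 × 3.668 = 88.08 μm

D(12) = 88.1 μm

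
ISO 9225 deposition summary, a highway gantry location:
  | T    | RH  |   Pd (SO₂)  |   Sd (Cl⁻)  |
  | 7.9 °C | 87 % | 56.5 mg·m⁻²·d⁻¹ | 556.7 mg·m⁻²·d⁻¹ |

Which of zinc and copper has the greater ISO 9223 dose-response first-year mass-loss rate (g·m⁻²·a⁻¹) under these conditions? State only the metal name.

zinc

zinc: f(T) = +0.038·(T−10) [T≤10 °C] = -0.0798
  SO₂ term: 0.0129·56.5^0.44·exp(0.046·87-0.0798) = 3.845
  Cl⁻ term: 0.0175·556.7^0.57·exp(0.008·87+0.085·7.9) = 2.523
  r_corr = 3.845 + 2.523 = 6.368 μm/a
  mass loss = 6.368 μm/a × 7.14 g/cm³ = 45.47 g·m⁻²·a⁻¹
copper: f(T) = +0.126·(T−10) [T≤10 °C] = -0.2646
  Pd branch = 0.0053·Pd^0.26·e^(0.059·RH+f) = 1.968 μm/a
  Sd branch = 0.01025·Sd^0.27·e^(0.036·RH+0.049·T) = 1.907 μm/a
  r_corr = 1.968 + 1.907 = 3.876 μm/a
  mass loss = 3.876 μm/a × 8.96 g/cm³ = 34.72 g·m⁻²·a⁻¹
Ordering by g·m⁻²·a⁻¹: zinc (45.5) > copper (34.7)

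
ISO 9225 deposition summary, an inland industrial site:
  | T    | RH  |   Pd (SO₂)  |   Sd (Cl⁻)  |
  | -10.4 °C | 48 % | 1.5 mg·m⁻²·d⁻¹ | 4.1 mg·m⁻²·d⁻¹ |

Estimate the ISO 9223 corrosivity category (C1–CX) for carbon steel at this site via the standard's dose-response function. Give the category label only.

C1

carbon steel: T≤10 °C ⇒ hinge +0.150·(-10.4−10) = -3.0600
  Pd branch = 1.77·Pd^0.52·e^(0.02·RH+f) = 0.2676 μm/a
  Sd branch = 0.102·Sd^0.62·e^(0.033·RH+0.04·T) = 0.7867 μm/a
  r_corr = 0.2676 + 0.7867 = 1.054 μm/a
1.05 μm/a falls in (0, 1.3] for carbon steel → category C1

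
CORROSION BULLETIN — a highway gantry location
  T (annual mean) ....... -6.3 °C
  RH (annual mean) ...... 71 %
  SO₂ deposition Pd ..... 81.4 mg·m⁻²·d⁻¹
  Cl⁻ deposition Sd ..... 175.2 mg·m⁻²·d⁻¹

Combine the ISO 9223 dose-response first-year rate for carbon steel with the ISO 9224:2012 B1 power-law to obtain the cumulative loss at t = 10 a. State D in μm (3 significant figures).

D(10) = 88.6 μm

carbon steel: f(T) = +0.150·(T−10) [T≤10 °C] = -2.4450
  sulphur-dioxide contribution → 6.257 μm/a
  chloride contribution → 20.31 μm/a
  ⇒ r_corr(carbon steel) = 26.57 μm/a
Long-term exponent b (ISO 9224 Table 2, B1) = 0.523
  D(10) = 26.57 × 10^0.523 = 26.57 × 3.334 = 88.58 μm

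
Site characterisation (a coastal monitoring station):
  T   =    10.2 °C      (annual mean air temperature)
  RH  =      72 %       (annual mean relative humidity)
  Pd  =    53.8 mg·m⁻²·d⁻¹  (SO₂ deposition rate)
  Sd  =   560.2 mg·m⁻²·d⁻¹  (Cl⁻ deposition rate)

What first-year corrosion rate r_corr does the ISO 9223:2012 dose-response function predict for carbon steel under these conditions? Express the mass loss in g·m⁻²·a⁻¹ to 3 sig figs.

carbon steel: T>10 °C ⇒ hinge -0.054·(10.2−10) = -0.0108
  Pd branch = 1.77·Pd^0.52·e^(0.02·RH+f) = 58.7 μm/a
  Sd branch = 0.102·Sd^0.62·e^(0.033·RH+0.04·T) = 83.49 μm/a
  sum: 58.7 + 83.49 → r_corr = 142.2 μm/a
Convert to mass loss: 142.2 μm/a × 7.85 g/cm³ = 1116 g·m⁻²·a⁻¹

r_corr = 1.12e+03 g·m⁻²·a⁻¹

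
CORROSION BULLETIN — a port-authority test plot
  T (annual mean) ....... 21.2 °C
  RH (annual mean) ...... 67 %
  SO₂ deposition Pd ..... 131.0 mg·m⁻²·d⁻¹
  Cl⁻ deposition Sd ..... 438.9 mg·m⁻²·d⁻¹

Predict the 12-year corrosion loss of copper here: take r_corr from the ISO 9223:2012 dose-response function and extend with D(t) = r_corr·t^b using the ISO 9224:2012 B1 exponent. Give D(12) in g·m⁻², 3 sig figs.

D(12) = 97.3 g·m⁻²

copper: f(T) = -0.080·(T−10) [T>10 °C] = -0.8960
  sulphur-dioxide contribution → 0.4003 μm/a
  chloride contribution → 1.67 μm/a
  ⇒ r_corr(copper) = 2.071 μm/a
Long-term exponent b (ISO 9224 Table 2, B1) = 0.667
  D(12) = 2.071 × 12^0.667 = 2.071 × 5.246 = 10.86 μm
  Mass loss = 10.86 μm × 8.96 g/cm³ = 97.33 g·m⁻²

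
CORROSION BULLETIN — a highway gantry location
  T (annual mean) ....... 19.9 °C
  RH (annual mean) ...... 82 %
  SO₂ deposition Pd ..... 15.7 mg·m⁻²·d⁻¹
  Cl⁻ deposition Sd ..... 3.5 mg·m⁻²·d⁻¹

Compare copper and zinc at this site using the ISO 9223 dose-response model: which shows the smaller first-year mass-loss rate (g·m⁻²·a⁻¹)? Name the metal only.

copper: temperature factor f = -0.080·(9.9) = -0.7920
  Pd branch = 0.0053·Pd^0.26·e^(0.059·RH+f) = 0.62 μm/a
  Sd branch = 0.01025·Sd^0.27·e^(0.036·RH+0.049·T) = 0.7297 μm/a
  sum: 0.62 + 0.7297 → r_corr = 1.35 μm/a
  mass loss = 1.35 μm/a × 8.96 g/cm³ = 12.09 g·m⁻²·a⁻¹
zinc: temperature factor f = -0.071·(9.9) = -0.7029
  Pd branch = 0.0129·Pd^0.44·e^(0.046·RH+f) = 0.9326 μm/a
  Sd branch = 0.0175·Sd^0.57·e^(0.008·RH+0.085·T) = 0.3738 μm/a
  sum: 0.9326 + 0.3738 → r_corr = 1.306 μm/a
  mass loss = 1.306 μm/a × 7.14 g/cm³ = 9.328 g·m⁻²·a⁻¹
Ordering by g·m⁻²·a⁻¹: copper (12.1) > zinc (9.33)

zinc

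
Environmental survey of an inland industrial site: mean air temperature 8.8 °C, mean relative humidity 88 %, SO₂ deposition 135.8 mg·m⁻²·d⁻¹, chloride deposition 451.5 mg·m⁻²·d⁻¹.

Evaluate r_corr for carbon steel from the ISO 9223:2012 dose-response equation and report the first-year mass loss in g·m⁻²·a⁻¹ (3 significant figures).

r_corr = 1.79e+03 g·m⁻²·a⁻¹

carbon steel: f(T) = +0.150·(T−10) [T≤10 °C] = -0.1800
  sulphur-dioxide contribution → 110.5 μm/a
  chloride contribution → 117.1 μm/a
  total first-year rate 227.6 μm/a
Convert to mass loss: 227.6 μm/a × 7.85 g/cm³ = 1786 g·m⁻²·a⁻¹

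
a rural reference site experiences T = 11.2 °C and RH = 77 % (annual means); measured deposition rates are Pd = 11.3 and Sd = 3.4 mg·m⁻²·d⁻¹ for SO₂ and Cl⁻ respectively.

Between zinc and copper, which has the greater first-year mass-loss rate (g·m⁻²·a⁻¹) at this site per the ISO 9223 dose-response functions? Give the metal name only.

copper

zinc: f(T) = -0.071·(T−10) [T>10 °C] = -0.0852
  sulphur-dioxide contribution → 1.189 μm/a
  chloride contribution → 0.1686 μm/a
  total first-year rate 1.358 μm/a
  mass loss = 1.358 μm/a × 7.14 g/cm³ = 9.694 g·m⁻²·a⁻¹
copper: temperature factor f = -0.080·(1.2) = -0.0960
  sulphur-dioxide contribution → 0.8499 μm/a
  chloride contribution → 0.3948 μm/a
  ⇒ r_corr(copper) = 1.245 μm/a
  mass loss = 1.245 μm/a × 8.96 g/cm³ = 11.15 g·m⁻²·a⁻¹
Ordering by g·m⁻²·a⁻¹: copper (11.2) > zinc (9.69)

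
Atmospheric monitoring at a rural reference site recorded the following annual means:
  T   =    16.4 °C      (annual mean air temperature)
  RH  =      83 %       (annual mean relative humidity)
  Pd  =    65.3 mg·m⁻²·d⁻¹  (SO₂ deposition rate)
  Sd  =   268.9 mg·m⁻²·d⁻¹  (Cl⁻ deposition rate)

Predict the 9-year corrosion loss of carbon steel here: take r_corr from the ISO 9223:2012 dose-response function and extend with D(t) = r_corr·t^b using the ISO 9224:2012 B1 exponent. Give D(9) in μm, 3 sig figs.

carbon steel: T>10 °C ⇒ hinge -0.054·(16.4−10) = -0.3456
  Pd branch = 1.77·Pd^0.52·e^(0.02·RH+f) = 57.88 μm/a
  Cl⁻ term: 0.102·268.9^0.62·exp(0.033·83+0.04·16.4) = 97.58
  r_corr = 57.88 + 97.58 = 155.5 μm/a
ISO 9224: D(t) = r_corr · t^b with b = 0.523 (carbon steel, B1)
  D(9) = 155.5 × 9^0.523 = 155.5 × 3.156 = 490.6 μm

D(9) = 491 μm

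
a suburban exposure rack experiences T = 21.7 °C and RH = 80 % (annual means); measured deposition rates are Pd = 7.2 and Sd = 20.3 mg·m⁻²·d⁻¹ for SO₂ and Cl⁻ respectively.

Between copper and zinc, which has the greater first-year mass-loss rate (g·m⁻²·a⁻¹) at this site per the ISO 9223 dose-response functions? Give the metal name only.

copper: f(T) = -0.080·(T−10) [T>10 °C] = -0.9360
  sulphur-dioxide contribution → 0.3895 μm/a
  chloride contribution → 1.192 μm/a
  ⇒ r_corr(copper) = 1.582 μm/a
  mass loss = 1.582 μm/a × 8.96 g/cm³ = 14.17 g·m⁻²·a⁻¹
zinc: T>10 °C ⇒ hinge -0.071·(21.7−10) = -0.8307
  sulphur-dioxide contribution → 0.5312 μm/a
  chloride contribution → 1.168 μm/a
  total first-year rate 1.699 μm/a
  mass loss = 1.699 μm/a × 7.14 g/cm³ = 12.13 g·m⁻²·a⁻¹
Ordering by g·m⁻²·a⁻¹: copper (14.2) > zinc (12.1)

copper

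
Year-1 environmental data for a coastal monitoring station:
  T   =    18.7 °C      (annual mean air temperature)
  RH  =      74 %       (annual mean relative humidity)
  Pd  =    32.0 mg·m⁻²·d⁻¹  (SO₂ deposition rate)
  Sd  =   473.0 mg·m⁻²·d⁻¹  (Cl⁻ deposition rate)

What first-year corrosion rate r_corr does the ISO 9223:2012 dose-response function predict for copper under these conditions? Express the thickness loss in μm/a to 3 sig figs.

r_corr = 2.45 μm/a

copper: f(T) = -0.080·(T−10) [T>10 °C] = -0.6960
  sulphur-dioxide contribution → 0.5122 μm/a
  chloride contribution → 1.94 μm/a
  total first-year rate 2.452 μm/a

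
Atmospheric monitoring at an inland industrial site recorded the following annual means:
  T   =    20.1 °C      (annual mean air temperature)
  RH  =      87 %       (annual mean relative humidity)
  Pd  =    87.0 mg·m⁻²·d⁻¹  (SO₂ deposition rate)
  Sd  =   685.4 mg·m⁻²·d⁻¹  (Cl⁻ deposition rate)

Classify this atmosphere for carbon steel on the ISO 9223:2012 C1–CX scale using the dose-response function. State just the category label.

carbon steel: temperature factor f = -0.054·(10.1) = -0.5454
  SO₂ term: 1.77·87.0^0.52·exp(0.02·87-0.5454) = 59.61
  Cl⁻ term: 0.102·685.4^0.62·exp(0.033·87+0.04·20.1) = 230.6
  sum: 59.61 + 230.6 → r_corr = 290.2 μm/a
Category bounds: 200…700 μm/a bracket r_corr ⇒ CX

CX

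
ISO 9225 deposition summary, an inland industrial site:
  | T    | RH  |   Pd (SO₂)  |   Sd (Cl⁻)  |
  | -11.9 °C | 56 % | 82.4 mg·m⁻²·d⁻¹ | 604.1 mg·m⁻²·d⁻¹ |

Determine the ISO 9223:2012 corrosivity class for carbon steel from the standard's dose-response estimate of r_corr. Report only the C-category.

C2

carbon steel: temperature factor f = +0.150·(-21.9) = -3.2850
  sulphur-dioxide contribution → 2.014 μm/a
  chloride contribution → 21.32 μm/a
  total first-year rate 23.33 μm/a
23.3 μm/a falls in (1.3, 25] for carbon steel → category C2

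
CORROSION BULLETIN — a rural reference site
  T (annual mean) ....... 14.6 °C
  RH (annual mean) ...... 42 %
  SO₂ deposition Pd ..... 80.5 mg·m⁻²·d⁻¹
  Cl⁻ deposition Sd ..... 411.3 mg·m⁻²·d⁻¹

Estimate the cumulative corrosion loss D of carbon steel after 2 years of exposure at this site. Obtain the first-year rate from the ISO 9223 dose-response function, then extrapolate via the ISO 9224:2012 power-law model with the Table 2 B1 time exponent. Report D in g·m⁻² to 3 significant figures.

carbon steel: temperature factor f = -0.054·(4.6) = -0.2484
  sulphur-dioxide contribution → 31.33 μm/a
  chloride contribution → 30.54 μm/a
  total first-year rate 61.87 μm/a
ISO 9224: D(t) = r_corr · t^b with b = 0.523 (carbon steel, B1)
  D(2) = 61.87 × 2^0.523 = 61.87 × 1.437 = 88.91 μm
  Mass loss = 88.91 μm × 7.85 g/cm³ = 697.9 g·m⁻²

D(2) = 698 g·m⁻²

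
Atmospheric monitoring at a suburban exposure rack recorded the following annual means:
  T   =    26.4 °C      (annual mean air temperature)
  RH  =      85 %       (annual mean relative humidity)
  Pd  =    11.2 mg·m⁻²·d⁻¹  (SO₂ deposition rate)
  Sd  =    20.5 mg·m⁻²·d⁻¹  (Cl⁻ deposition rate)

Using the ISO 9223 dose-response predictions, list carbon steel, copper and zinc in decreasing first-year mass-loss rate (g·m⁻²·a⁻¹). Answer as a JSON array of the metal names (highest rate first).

carbon steel: f(T) = -0.054·(T−10) [T>10 °C] = -0.8856
  sulphur-dioxide contribution → 14.04 μm/a
  chloride contribution → 31.53 μm/a
  ⇒ r_corr(carbon steel) = 45.56 μm/a
  mass loss = 45.56 μm/a × 7.85 g/cm³ = 357.7 g·m⁻²·a⁻¹
copper: T>10 °C ⇒ hinge -0.080·(26.4−10) = -1.3120
  sulphur-dioxide contribution → 0.403 μm/a
  chloride contribution → 1.802 μm/a
  total first-year rate 2.204 μm/a
  mass loss = 2.204 μm/a × 8.96 g/cm³ = 19.75 g·m⁻²·a⁻¹
zinc: temperature factor f = -0.071·(16.4) = -1.1644
  sulphur-dioxide contribution → 0.5816 μm/a
  chloride contribution → 1.822 μm/a
  ⇒ r_corr(zinc) = 2.404 μm/a
  mass loss = 2.404 μm/a × 7.14 g/cm³ = 17.16 g·m⁻²·a⁻¹
Ordering by g·m⁻²·a⁻¹: carbon steel (358) > copper (19.8) > zinc (17.2)

["carbon steel", "copper", "zinc"]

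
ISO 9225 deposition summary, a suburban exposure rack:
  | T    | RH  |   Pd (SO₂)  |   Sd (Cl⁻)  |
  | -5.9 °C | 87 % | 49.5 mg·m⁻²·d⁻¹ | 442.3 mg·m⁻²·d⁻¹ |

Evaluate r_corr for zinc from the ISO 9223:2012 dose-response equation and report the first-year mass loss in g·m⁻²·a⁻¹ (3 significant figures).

r_corr = 20.2 g·m⁻²·a⁻¹

zinc: temperature factor f = +0.038·(-15.9) = -0.6042
  Pd branch = 0.0129·Pd^0.44·e^(0.046·RH+f) = 2.147 μm/a
  Sd branch = 0.0175·Sd^0.57·e^(0.008·RH+0.085·T) = 0.6848 μm/a
  r_corr = 2.147 + 0.6848 = 2.832 μm/a
Convert to mass loss: 2.832 μm/a × 7.14 g/cm³ = 20.22 g·m⁻²·a⁻¹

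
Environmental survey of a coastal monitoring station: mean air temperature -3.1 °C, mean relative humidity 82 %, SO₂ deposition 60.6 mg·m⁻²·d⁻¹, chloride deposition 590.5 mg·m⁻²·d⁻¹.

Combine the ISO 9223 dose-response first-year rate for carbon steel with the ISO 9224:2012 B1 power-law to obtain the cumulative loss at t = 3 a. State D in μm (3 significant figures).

D(3) = 144 μm

carbon steel: f(T) = +0.150·(T−10) [T≤10 °C] = -1.9650
  sulphur-dioxide contribution → 10.81 μm/a
  chloride contribution → 70.49 μm/a
  total first-year rate 81.29 μm/a
Power-law: D(3) = r_corr · 3^0.523
  D(3) = 81.29 × 3^0.523 = 81.29 × 1.776 = 144.4 μm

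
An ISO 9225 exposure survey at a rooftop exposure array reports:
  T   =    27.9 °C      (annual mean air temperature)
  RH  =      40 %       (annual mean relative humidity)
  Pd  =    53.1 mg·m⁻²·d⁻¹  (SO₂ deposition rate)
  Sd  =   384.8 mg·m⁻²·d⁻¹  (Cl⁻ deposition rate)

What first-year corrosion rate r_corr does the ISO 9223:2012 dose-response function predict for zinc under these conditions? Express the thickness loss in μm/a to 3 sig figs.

zinc: f(T) = -0.071·(T−10) [T>10 °C] = -1.2709
  SO₂ term: 0.0129·53.1^0.44·exp(0.046·40-1.2709) = 0.1309
  Sd branch = 0.0175·Sd^0.57·e^(0.008·RH+0.085·T) = 7.683 μm/a
  r_corr = 0.1309 + 7.683 = 7.814 μm/a

r_corr = 7.81 μm/a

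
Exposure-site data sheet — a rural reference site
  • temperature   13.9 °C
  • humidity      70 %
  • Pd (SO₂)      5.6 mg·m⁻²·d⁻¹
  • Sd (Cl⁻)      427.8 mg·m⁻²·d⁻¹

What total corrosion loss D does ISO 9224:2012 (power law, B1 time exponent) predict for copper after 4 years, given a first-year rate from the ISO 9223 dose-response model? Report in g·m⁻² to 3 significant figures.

copper: temperature factor f = -0.080·(3.9) = -0.3120
  SO₂ term: 0.0053·5.6^0.26·exp(0.059·70-0.3120) = 0.3775
  Sd branch = 0.01025·Sd^0.27·e^(0.036·RH+0.049·T) = 1.292 μm/a
  r_corr = 0.3775 + 1.292 = 1.67 μm/a
Power-law: D(4) = r_corr · 4^0.667
  D(4) = 1.67 × 4^0.667 = 1.67 × 2.521 = 4.21 μm
  Mass loss = 4.21 μm × 8.96 g/cm³ = 37.72 g·m⁻²

D(4) = 37.7 g·m⁻²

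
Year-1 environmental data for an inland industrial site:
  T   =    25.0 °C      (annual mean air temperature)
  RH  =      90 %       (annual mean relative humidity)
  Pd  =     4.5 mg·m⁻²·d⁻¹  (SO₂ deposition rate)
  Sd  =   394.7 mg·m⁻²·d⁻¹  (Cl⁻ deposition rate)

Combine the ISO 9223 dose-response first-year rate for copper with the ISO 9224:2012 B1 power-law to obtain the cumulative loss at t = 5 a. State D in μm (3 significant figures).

copper: temperature factor f = -0.080·(15.0) = -1.2000
  sulphur-dioxide contribution → 0.4776 μm/a
  chloride contribution → 4.475 μm/a
  ⇒ r_corr(copper) = 4.953 μm/a
Long-term exponent b (ISO 9224 Table 2, B1) = 0.667
  D(5) = 4.953 × 5^0.667 = 4.953 × 2.926 = 14.49 μm

D(5) = 14.5 μm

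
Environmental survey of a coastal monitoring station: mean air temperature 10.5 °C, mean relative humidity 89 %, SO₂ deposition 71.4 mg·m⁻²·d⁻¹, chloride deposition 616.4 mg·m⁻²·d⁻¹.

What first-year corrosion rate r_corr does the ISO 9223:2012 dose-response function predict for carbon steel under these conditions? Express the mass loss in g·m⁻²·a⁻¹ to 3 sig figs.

r_corr = 1.97e+03 g·m⁻²·a⁻¹

carbon steel: temperature factor f = -0.054·(0.5) = -0.0270
  SO₂ term: 1.77·71.4^0.52·exp(0.02·89-0.0270) = 94.02
  Sd branch = 0.102·Sd^0.62·e^(0.033·RH+0.04·T) = 157.1 μm/a
  sum: 94.02 + 157.1 → r_corr = 251.1 μm/a
Convert to mass loss: 251.1 μm/a × 7.85 g/cm³ = 1971 g·m⁻²·a⁻¹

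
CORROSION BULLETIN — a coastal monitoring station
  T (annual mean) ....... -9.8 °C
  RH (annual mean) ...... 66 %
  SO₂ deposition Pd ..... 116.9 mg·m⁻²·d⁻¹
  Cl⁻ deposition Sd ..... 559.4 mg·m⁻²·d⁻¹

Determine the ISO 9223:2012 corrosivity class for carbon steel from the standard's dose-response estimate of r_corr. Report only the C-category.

C3

carbon steel: T≤10 °C ⇒ hinge +0.150·(-9.8−10) = -2.9700
  SO₂ term: 1.77·116.9^0.52·exp(0.02·66-2.9700) = 4.043
  Sd branch = 0.102·Sd^0.62·e^(0.033·RH+0.04·T) = 30.75 μm/a
  r_corr = 4.043 + 30.75 = 34.79 μm/a
Category bounds: 25…50 μm/a bracket r_corr ⇒ C3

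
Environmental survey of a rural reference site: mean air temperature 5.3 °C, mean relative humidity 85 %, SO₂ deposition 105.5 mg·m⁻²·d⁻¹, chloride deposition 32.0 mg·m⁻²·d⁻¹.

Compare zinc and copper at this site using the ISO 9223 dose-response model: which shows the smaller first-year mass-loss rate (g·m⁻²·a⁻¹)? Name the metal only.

copper

zinc: f(T) = +0.038·(T−10) [T≤10 °C] = -0.1786
  Pd branch = 0.0129·Pd^0.44·e^(0.046·RH+f) = 4.182 μm/a
  Sd branch = 0.0175·Sd^0.57·e^(0.008·RH+0.085·T) = 0.3908 μm/a
  sum: 4.182 + 0.3908 → r_corr = 4.572 μm/a
  mass loss = 4.572 μm/a × 7.14 g/cm³ = 32.65 g·m⁻²·a⁻¹
copper: f(T) = +0.126·(T−10) [T≤10 °C] = -0.5922
  SO₂ term: 0.0053·105.5^0.26·exp(0.059·85-0.5922) = 1.483
  Cl⁻ term: 0.01025·32.0^0.27·exp(0.036·85+0.049·5.3) = 0.7225
  r_corr = 1.483 + 0.7225 = 2.205 μm/a
  mass loss = 2.205 μm/a × 8.96 g/cm³ = 19.76 g·m⁻²·a⁻¹
Ordering by g·m⁻²·a⁻¹: zinc (32.6) > copper (19.8)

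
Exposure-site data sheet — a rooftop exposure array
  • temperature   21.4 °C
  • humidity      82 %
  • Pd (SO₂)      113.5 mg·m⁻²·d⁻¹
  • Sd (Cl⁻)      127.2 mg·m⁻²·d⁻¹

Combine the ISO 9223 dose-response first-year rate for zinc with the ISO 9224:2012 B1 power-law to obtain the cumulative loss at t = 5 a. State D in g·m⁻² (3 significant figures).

D(5) = 140 g·m⁻²

zinc: f(T) = -0.071·(T−10) [T>10 °C] = -0.8094
  Pd branch = 0.0129·Pd^0.44·e^(0.046·RH+f) = 2.002 μm/a
  Cl⁻ term: 0.0175·127.2^0.57·exp(0.008·82+0.085·21.4) = 3.292
  sum: 2.002 + 3.292 → r_corr = 5.294 μm/a
Power-law: D(5) = r_corr · 5^0.813
  D(5) = 5.294 × 5^0.813 = 5.294 × 3.701 = 19.59 μm
  Mass loss = 19.59 μm × 7.14 g/cm³ = 139.9 g·m⁻²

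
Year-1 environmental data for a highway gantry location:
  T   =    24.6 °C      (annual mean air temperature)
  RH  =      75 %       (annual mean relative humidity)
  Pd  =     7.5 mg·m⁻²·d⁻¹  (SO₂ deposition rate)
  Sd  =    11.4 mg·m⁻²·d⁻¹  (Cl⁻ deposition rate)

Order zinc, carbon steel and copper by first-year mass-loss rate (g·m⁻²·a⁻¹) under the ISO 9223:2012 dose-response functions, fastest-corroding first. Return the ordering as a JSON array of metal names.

zinc: T>10 °C ⇒ hinge -0.071·(24.6−10) = -1.0366
  sulphur-dioxide contribution → 0.3497 μm/a
  chloride contribution → 1.033 μm/a
  ⇒ r_corr(zinc) = 1.383 μm/a
  mass loss = 1.383 μm/a × 7.14 g/cm³ = 9.874 g·m⁻²·a⁻¹
carbon steel: f(T) = -0.054·(T−10) [T>10 °C] = -0.7884
  sulphur-dioxide contribution → 10.28 μm/a
  chloride contribution → 14.66 μm/a
  ⇒ r_corr(carbon steel) = 24.94 μm/a
  mass loss = 24.94 μm/a × 7.85 g/cm³ = 195.8 g·m⁻²·a⁻¹
copper: T>10 °C ⇒ hinge -0.080·(24.6−10) = -1.1680
  sulphur-dioxide contribution → 0.2324 μm/a
  chloride contribution → 0.9822 μm/a
  total first-year rate 1.215 μm/a
  mass loss = 1.215 μm/a × 8.96 g/cm³ = 10.88 g·m⁻²·a⁻¹
Ordering by g·m⁻²·a⁻¹: carbon steel (196) > copper (10.9) > zinc (9.87)

["carbon steel", "copper", "zinc"]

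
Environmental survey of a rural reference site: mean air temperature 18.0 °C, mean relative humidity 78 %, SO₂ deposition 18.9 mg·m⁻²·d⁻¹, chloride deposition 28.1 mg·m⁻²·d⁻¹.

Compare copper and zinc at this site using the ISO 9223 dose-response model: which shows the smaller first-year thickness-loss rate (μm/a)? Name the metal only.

copper: f(T) = -0.080·(T−10) [T>10 °C] = -0.6400
  SO₂ term: 0.0053·18.9^0.26·exp(0.059·78-0.6400) = 0.5982
  Sd branch = 0.01025·Sd^0.27·e^(0.036·RH+0.049·T) = 1.01 μm/a
  sum: 0.5982 + 1.01 → r_corr = 1.608 μm/a
zinc: T>10 °C ⇒ hinge -0.071·(18.0−10) = -0.5680
  Pd branch = 0.0129·Pd^0.44·e^(0.046·RH+f) = 0.9634 μm/a
  Cl⁻ term: 0.0175·28.1^0.57·exp(0.008·78+0.085·18.0) = 1.01
  sum: 0.9634 + 1.01 → r_corr = 1.973 μm/a
Ordering by μm/a: zinc (1.97) > copper (1.61)

copper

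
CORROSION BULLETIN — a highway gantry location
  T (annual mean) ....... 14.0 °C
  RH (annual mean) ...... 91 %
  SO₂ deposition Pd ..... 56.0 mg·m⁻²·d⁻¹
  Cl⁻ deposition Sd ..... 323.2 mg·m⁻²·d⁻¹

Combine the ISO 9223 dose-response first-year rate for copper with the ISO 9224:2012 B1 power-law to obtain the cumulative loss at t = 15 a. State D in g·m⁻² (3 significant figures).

D(15) = 268 g·m⁻²

copper: temperature factor f = -0.080·(4.0) = -0.3200
  Pd branch = 0.0053·Pd^0.26·e^(0.059·RH+f) = 2.353 μm/a
  Sd branch = 0.01025·Sd^0.27·e^(0.036·RH+0.049·T) = 2.564 μm/a
  r_corr = 2.353 + 2.564 = 4.917 μm/a
Long-term exponent b (ISO 9224 Table 2, B1) = 0.667
  D(15) = 4.917 × 15^0.667 = 4.917 × 6.088 = 29.93 μm
  Mass loss = 29.93 μm × 8.96 g/cm³ = 268.2 g·m⁻²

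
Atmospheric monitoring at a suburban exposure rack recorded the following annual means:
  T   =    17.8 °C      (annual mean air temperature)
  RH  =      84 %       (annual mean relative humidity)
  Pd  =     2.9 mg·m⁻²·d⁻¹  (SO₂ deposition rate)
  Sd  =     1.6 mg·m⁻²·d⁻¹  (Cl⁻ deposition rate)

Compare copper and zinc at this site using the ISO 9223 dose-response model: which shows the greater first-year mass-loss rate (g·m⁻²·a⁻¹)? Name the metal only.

copper: T>10 °C ⇒ hinge -0.080·(17.8−10) = -0.6240
  sulphur-dioxide contribution → 0.5319 μm/a
  chloride contribution → 0.5727 μm/a
  total first-year rate 1.105 μm/a
  mass loss = 1.105 μm/a × 8.96 g/cm³ = 9.898 g·m⁻²·a⁻¹
zinc: temperature factor f = -0.071·(7.8) = -0.5538
  sulphur-dioxide contribution → 0.5645 μm/a
  chloride contribution → 0.2034 μm/a
  ⇒ r_corr(zinc) = 0.7679 μm/a
  mass loss = 0.7679 μm/a × 7.14 g/cm³ = 5.483 g·m⁻²·a⁻¹
Ordering by g·m⁻²·a⁻¹: copper (9.9) > zinc (5.48)

copper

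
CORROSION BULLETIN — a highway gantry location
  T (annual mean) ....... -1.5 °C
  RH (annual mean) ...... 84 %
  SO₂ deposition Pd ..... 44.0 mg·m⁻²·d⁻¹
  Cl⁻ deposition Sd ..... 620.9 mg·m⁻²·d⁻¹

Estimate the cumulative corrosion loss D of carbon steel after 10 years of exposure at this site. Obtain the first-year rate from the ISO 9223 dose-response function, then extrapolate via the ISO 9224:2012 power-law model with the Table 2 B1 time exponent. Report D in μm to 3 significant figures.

carbon steel: temperature factor f = +0.150·(-11.5) = -1.7250
  sulphur-dioxide contribution → 12.11 μm/a
  chloride contribution → 82.81 μm/a
  total first-year rate 94.92 μm/a
Long-term exponent b (ISO 9224 Table 2, B1) = 0.523
  D(10) = 94.92 × 10^0.523 = 94.92 × 3.334 = 316.5 μm

D(10) = 316 μm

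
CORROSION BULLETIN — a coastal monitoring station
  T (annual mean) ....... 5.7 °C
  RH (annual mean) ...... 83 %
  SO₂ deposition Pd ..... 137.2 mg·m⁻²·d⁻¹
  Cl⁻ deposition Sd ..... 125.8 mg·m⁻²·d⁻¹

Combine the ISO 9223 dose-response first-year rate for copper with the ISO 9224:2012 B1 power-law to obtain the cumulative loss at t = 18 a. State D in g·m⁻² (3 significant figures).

D(18) = 153 g·m⁻²

copper: T≤10 °C ⇒ hinge +0.126·(5.7−10) = -0.5418
  SO₂ term: 0.0053·137.2^0.26·exp(0.059·83-0.5418) = 1.484
  Cl⁻ term: 0.01025·125.8^0.27·exp(0.036·83+0.049·5.7) = 0.9922
  r_corr = 1.484 + 0.9922 = 2.476 μm/a
Power-law: D(18) = r_corr · 18^0.667
  D(18) = 2.476 × 18^0.667 = 2.476 × 6.875 = 17.02 μm
  Mass loss = 17.02 μm × 8.96 g/cm³ = 152.5 g·m⁻²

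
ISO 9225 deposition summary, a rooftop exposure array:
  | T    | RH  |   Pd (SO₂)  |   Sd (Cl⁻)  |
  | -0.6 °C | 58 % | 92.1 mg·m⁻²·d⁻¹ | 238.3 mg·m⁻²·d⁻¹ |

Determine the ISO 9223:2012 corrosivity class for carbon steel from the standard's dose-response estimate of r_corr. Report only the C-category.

C3

carbon steel: T≤10 °C ⇒ hinge +0.150·(-0.6−10) = -1.5900
  SO₂ term: 1.77·92.1^0.52·exp(0.02·58-1.5900) = 12.1
  Sd branch = 0.102·Sd^0.62·e^(0.033·RH+0.04·T) = 20.1 μm/a
  r_corr = 12.1 + 20.1 = 32.2 μm/a
ISO 9223 Table 2 (carbon steel): 25 < 32.2 ≤ 50 μm/a ⇒ C3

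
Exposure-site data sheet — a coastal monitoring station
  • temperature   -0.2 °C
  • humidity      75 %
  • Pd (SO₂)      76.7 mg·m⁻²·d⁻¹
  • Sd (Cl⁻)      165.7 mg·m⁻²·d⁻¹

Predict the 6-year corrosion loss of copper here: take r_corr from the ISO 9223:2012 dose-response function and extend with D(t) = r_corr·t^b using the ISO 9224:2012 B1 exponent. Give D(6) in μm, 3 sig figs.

D(6) = 3.23 μm

copper: temperature factor f = +0.126·(-10.2) = -1.2852
  sulphur-dioxide contribution → 0.3784 μm/a
  chloride contribution → 0.6002 μm/a
  ⇒ r_corr(copper) = 0.9786 μm/a
ISO 9224: D(t) = r_corr · t^b with b = 0.667 (copper, B1)
  D(6) = 0.9786 × 6^0.667 = 0.9786 × 3.304 = 3.233 μm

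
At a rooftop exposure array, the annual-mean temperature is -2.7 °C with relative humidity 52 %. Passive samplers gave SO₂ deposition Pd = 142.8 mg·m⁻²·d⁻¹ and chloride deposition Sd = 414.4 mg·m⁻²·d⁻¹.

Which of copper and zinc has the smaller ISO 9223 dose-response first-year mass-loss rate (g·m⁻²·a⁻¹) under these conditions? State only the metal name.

copper: T≤10 °C ⇒ hinge +0.126·(-2.7−10) = -1.6002
  Pd branch = 0.0053·Pd^0.26·e^(0.059·RH+f) = 0.08355 μm/a
  Sd branch = 0.01025·Sd^0.27·e^(0.036·RH+0.049·T) = 0.2971 μm/a
  r_corr = 0.08355 + 0.2971 = 0.3807 μm/a
  mass loss = 0.3807 μm/a × 8.96 g/cm³ = 3.411 g·m⁻²·a⁻¹
zinc: T≤10 °C ⇒ hinge +0.038·(-2.7−10) = -0.4826
  SO₂ term: 0.0129·142.8^0.44·exp(0.046·52-0.4826) = 0.7725
  Sd branch = 0.0175·Sd^0.57·e^(0.008·RH+0.085·T) = 0.6546 μm/a
  r_corr = 0.7725 + 0.6546 = 1.427 μm/a
  mass loss = 1.427 μm/a × 7.14 g/cm³ = 10.19 g·m⁻²·a⁻¹
Ordering by g·m⁻²·a⁻¹: zinc (10.2) > copper (3.41)

copper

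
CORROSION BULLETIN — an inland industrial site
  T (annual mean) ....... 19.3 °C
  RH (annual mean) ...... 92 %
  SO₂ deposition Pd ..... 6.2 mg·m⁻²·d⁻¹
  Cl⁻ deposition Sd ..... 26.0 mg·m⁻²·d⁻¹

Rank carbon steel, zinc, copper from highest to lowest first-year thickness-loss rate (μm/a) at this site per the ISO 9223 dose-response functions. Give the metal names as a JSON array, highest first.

["carbon steel", "copper", "zinc"]

carbon steel: f(T) = -0.054·(T−10) [T>10 °C] = -0.5022
  sulphur-dioxide contribution → 17.42 μm/a
  chloride contribution → 34.65 μm/a
  ⇒ r_corr(carbon steel) = 52.07 μm/a
zinc: f(T) = -0.071·(T−10) [T>10 °C] = -0.6603
  sulphur-dioxide contribution → 1.024 μm/a
  chloride contribution → 1.207 μm/a
  ⇒ r_corr(zinc) = 2.231 μm/a
copper: temperature factor f = -0.080·(9.3) = -0.7440
  sulphur-dioxide contribution → 0.9216 μm/a
  chloride contribution → 1.745 μm/a
  ⇒ r_corr(copper) = 2.667 μm/a
Ordering by μm/a: carbon steel (52.1) > copper (2.67) > zinc (2.23)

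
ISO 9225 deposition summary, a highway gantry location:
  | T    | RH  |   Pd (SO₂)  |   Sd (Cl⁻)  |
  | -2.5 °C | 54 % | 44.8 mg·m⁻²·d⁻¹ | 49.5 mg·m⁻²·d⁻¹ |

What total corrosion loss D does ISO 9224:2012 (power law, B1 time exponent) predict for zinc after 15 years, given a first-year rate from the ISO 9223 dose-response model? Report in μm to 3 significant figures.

D(15) = 6.45 μm

zinc: f(T) = +0.038·(T−10) [T≤10 °C] = -0.4750
  sulphur-dioxide contribution → 0.5124 μm/a
  chloride contribution → 0.2015 μm/a
  total first-year rate 0.714 μm/a
Power-law: D(15) = r_corr · 15^0.813
  D(15) = 0.714 × 15^0.813 = 0.714 × 9.04 = 6.454 μm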